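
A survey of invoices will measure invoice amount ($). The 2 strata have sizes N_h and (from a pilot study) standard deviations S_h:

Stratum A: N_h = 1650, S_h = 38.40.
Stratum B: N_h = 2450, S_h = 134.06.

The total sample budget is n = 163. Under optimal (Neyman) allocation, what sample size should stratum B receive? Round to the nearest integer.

137

Neyman allocation: n_h = n · N_h S_h / Σ N_i S_i, with n = 163.
  stratum A: N_h·S_h = 1650·38.40 = 63360.00
  stratum B: N_h·S_h = 2450·134.06 = 328447.00
Σ N_h S_h = 391807.00
n for stratum B = 163·328447.00/391807.00 = 136.641 → 137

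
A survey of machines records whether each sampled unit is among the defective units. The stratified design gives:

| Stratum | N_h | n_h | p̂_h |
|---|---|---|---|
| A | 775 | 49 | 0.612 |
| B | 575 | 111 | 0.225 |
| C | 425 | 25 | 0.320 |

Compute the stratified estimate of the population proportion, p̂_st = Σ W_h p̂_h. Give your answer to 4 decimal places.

N = 1775; stratum weights W_h = N_h/N.
p̂_st = Σ W_h p̂_h = (775·0.612 + 575·0.225 + 425·0.320)/1775 = 0.41672

p̂_st ≈ 0.4167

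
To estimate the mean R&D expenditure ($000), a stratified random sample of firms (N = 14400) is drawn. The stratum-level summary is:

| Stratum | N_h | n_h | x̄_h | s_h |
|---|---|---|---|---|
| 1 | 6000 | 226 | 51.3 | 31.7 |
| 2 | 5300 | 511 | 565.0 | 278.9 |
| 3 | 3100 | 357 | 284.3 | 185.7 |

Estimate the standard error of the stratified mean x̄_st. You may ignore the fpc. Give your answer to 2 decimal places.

V̂(x̄_st) = Σ W_h² s_h²/n_h, with W_h = N_h/N and N = 14400:
  stratum 1: (6000/14400)²·31.7²/226 = 0.771947
  stratum 2: (5300/14400)²·278.9²/511 = 20.6207
  stratum 3: (3100/14400)²·185.7²/357 = 4.47666
V̂(x̄_st) = 25.8693
SE(x̄_st) = √25.8693 = 5.08619

SE(x̄_st) ≈ 5.09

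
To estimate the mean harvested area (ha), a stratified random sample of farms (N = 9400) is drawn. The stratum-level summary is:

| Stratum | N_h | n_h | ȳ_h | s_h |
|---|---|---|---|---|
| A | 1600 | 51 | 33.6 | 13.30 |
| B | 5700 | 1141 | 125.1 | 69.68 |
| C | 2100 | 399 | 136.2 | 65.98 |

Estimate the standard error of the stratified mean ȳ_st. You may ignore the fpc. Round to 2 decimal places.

V̂(ȳ_st) = Σ W_h² s_h²/n_h, with W_h = N_h/N and N = 9400:
  stratum A: (1600/9400)²·13.30²/51 = 0.100489
  stratum B: (5700/9400)²·69.68²/1141 = 1.56468
  stratum C: (2100/9400)²·65.98²/399 = 0.544546
V̂(ȳ_st) = 2.20971
SE(ȳ_st) = √2.20971 = 1.48651

SE(ȳ_st) ≈ 1.49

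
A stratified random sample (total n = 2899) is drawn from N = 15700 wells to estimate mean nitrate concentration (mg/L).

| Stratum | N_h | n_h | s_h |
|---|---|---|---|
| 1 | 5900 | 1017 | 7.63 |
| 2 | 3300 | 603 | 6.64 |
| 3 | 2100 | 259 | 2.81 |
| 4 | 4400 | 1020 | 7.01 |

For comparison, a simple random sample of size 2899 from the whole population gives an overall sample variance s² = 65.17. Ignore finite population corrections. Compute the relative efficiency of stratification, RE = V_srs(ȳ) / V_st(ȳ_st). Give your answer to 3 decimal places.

RE ≈ 1.437

V̂(ȳ_st) = Σ W_h² s_h²/n_h, with W_h = N_h/N and N = 15700:
  stratum 1: (5900/15700)²·7.63²/1017 = 0.00808412
  stratum 2: (3300/15700)²·6.64²/603 = 0.00323033
  stratum 3: (2100/15700)²·2.81²/259 = 0.000545447
  stratum 4: (4400/15700)²·7.01²/1020 = 0.00378392
V_st = 0.0156438
V_srs = s²/n = 65.17/2899 = 0.0224802
Relative efficiency = V_srs / V_st = 0.0224802/0.0156438 = 1.4370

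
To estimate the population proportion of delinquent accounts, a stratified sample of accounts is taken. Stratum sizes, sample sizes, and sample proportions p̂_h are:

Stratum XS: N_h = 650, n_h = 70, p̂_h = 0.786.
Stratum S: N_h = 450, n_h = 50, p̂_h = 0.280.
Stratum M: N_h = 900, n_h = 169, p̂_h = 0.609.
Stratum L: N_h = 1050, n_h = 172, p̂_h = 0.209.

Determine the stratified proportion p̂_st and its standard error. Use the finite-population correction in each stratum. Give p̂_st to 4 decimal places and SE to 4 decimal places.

N = 3050; stratum weights W_h = N_h/N.
p̂_st = Σ W_h p̂_h = (650·0.786 + 450·0.280 + 900·0.609 + 1050·0.209)/3050 = 0.46048
V̂(p̂_st) = Σ W_h² (1 − n_h/N_h) p̂_h(1−p̂_h)/(n_h−1):
  stratum XS: (650/3050)²·(1 − 70/650)·0.786·0.214/69 = 9.87936e-05
  stratum S: (450/3050)²·(1 − 50/450)·0.280·0.720/49 = 7.96099e-05
  stratum M: (900/3050)²·(1 − 169/900)·0.609·0.391/168 = 0.000100241
  stratum L: (1050/3050)²·(1 − 172/1050)·0.209·0.791/171 = 9.581e-05
V̂(p̂_st) = 0.000374454; SE = √V̂ = 0.0193508

p̂_st ≈ 0.4605, SE ≈ 0.0194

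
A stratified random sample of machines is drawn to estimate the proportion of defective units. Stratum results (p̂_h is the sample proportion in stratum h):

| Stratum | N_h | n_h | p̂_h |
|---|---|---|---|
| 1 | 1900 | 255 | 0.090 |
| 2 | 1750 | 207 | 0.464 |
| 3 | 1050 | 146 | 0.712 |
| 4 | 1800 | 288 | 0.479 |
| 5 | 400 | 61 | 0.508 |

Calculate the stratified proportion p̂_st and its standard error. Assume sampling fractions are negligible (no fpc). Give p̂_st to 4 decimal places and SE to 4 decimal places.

p̂_st ≈ 0.4052, SE ≈ 0.0144

N = 6900; stratum weights W_h = N_h/N.
p̂_st = Σ W_h p̂_h = (1900·0.090 + 1750·0.464 + 1050·0.712 + 1800·0.479 + 400·0.508)/6900 = 0.40522
V̂(p̂_st) = Σ W_h² p̂_h(1−p̂_h)/(n_h−1):
  stratum 1: (1900/6900)²·0.090·0.910/254 = 2.44489e-05
  stratum 2: (1750/6900)²·0.464·0.536/206 = 7.76593e-05
  stratum 3: (1050/6900)²·0.712·0.288/145 = 3.2748e-05
  stratum 4: (1800/6900)²·0.479·0.521/287 = 5.9175e-05
  stratum 5: (400/6900)²·0.508·0.492/60 = 1.39991e-05
V̂(p̂_st) = 0.00020803; SE = √V̂ = 0.0144233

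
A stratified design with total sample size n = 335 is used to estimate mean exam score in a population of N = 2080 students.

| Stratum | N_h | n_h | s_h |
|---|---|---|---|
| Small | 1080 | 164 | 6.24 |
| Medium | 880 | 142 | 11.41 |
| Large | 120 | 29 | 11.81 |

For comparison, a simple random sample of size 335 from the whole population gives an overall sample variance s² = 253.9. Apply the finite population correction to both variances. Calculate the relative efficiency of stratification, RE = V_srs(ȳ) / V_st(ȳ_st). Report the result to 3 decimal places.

RE ≈ 3.116

V̂(ȳ_st) = Σ W_h² (1 − n_h/N_h) s_h²/n_h, with W_h = N_h/N and N = 2080:
  stratum Small: (1080/2080)²·(1 − 164/1080)·6.24²/164 = 0.0542898
  stratum Medium: (880/2080)²·(1 − 142/880)·11.41²/142 = 0.137624
  stratum Large: (120/2080)²·(1 − 29/120)·11.81²/29 = 0.0121394
V_st = 0.204054
V_srs = (1 − 335/2080)·253.9/335 = 0.635843
Relative efficiency = V_srs / V_st = 0.635843/0.204054 = 3.1161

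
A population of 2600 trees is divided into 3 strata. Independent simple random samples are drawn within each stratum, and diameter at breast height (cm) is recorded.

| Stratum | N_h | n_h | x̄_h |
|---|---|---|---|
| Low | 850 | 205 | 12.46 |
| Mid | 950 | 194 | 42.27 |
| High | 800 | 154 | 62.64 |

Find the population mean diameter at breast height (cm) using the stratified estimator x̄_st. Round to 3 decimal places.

N = Σ N_h = 2600. Stratum weights W_h = N_h/N.
x̄_st = (850·12.46 + 950·42.27 + 800·62.64) / 2600 = 38.79212

x̄_st ≈ 38.792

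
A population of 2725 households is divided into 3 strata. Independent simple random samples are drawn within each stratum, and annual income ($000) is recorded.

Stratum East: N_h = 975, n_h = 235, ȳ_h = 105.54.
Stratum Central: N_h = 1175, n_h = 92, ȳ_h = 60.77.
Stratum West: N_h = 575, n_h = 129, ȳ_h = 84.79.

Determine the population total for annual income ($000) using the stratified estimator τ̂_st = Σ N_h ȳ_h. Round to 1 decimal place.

τ̂_st ≈ 223060.5

τ̂_st = Σ N_h ȳ_h = 975·105.54 + 1175·60.77 + 575·84.79 = 223060.5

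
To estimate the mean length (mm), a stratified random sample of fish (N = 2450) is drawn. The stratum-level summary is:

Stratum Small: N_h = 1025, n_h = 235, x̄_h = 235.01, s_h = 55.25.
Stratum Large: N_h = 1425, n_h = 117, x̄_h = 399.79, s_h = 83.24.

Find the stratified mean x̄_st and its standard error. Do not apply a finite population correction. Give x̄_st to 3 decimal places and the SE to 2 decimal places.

x̄_st = Σ W_h x̄_h = (1025·235.01 + 1425·399.79)/2450 = 330.85143
V̂(x̄_st) = Σ W_h² s_h²/n_h, with W_h = N_h/N and N = 2450:
  stratum Small: (1025/2450)²·55.25²/235 = 2.27359
  stratum Large: (1425/2450)²·83.24²/117 = 20.0344
V̂(x̄_st) = 22.308
SE(x̄_st) = √22.308 = 4.72313

x̄_st ≈ 330.851, SE ≈ 4.72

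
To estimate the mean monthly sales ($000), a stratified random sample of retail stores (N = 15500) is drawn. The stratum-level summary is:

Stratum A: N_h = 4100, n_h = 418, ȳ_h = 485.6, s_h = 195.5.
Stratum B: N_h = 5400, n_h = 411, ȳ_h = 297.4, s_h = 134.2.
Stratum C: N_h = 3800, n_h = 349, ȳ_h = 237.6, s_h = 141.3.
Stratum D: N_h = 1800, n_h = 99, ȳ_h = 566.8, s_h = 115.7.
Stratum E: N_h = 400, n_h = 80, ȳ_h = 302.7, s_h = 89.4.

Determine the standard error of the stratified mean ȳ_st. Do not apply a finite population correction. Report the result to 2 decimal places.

SE(ȳ_st) ≈ 4.13

V̂(ȳ_st) = Σ W_h² s_h²/n_h, with W_h = N_h/N and N = 15500:
  stratum A: (4100/15500)²·195.5²/418 = 6.39767
  stratum B: (5400/15500)²·134.2²/411 = 5.31848
  stratum C: (3800/15500)²·141.3²/349 = 3.43845
  stratum D: (1800/15500)²·115.7²/99 = 1.82353
  stratum E: (400/15500)²·89.4²/80 = 0.0665337
V̂(ȳ_st) = 17.0447
SE(ȳ_st) = √17.0447 = 4.12852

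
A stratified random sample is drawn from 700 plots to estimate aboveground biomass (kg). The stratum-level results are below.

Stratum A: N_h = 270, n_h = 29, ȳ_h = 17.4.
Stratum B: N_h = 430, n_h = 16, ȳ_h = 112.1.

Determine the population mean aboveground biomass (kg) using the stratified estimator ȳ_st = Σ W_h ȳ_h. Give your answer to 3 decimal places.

N = Σ N_h = 700. Stratum weights W_h = N_h/N.
ȳ_st = (270·17.4 + 430·112.1) / 700 = 75.57286

ȳ_st ≈ 75.573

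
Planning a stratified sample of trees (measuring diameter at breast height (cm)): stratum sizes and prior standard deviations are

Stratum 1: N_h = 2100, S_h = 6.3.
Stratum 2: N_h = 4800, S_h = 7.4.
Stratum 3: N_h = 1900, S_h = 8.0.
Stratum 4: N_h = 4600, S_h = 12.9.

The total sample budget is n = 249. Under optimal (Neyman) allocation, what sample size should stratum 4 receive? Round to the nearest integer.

120

Neyman allocation: n_h = n · N_h S_h / Σ N_i S_i, with n = 249.
  stratum 1: N_h·S_h = 2100·6.3 = 13230.00
  stratum 2: N_h·S_h = 4800·7.4 = 35520.00
  stratum 3: N_h·S_h = 1900·8.0 = 15200.00
  stratum 4: N_h·S_h = 4600·12.9 = 59340.00
Σ N_h S_h = 123290.00
n for stratum 4 = 249·59340.00/123290.00 = 119.845 → 120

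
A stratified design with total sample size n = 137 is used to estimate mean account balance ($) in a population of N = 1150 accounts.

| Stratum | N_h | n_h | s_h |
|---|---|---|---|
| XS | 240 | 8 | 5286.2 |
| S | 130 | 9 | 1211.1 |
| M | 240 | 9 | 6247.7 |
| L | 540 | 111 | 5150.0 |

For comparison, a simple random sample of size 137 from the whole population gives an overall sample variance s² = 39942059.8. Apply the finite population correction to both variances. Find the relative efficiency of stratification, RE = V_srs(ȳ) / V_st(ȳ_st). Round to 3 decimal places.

V̂(ȳ_st) = Σ W_h² (1 − n_h/N_h) s_h²/n_h, with W_h = N_h/N and N = 1150:
  stratum XS: (240/1150)²·(1 − 8/240)·5286.2²/8 = 147062
  stratum S: (130/1150)²·(1 − 9/130)·1211.1²/9 = 1938.43
  stratum M: (240/1150)²·(1 − 9/240)·6247.7²/9 = 181813
  stratum L: (540/1150)²·(1 − 111/540)·5150.0²/111 = 41855
V_st = 372669
V_srs = (1 − 137/1150)·39942059.8/137 = 256816
Relative efficiency = V_srs / V_st = 256816/372669 = 0.6891

RE ≈ 0.689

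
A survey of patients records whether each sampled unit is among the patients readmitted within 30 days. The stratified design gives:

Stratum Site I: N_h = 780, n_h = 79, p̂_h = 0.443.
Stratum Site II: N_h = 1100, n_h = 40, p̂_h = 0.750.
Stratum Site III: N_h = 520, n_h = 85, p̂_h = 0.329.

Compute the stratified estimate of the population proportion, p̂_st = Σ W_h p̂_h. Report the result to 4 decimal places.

N = 2400; stratum weights W_h = N_h/N.
p̂_st = Σ W_h p̂_h = (780·0.443 + 1100·0.750 + 520·0.329)/2400 = 0.55901

p̂_st ≈ 0.5590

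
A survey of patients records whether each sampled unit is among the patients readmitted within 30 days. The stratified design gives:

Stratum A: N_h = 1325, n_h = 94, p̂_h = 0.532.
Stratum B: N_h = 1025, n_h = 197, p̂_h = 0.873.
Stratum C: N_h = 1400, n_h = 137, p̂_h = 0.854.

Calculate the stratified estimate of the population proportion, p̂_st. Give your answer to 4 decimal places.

N = 3750; stratum weights W_h = N_h/N.
p̂_st = Σ W_h p̂_h = (1325·0.532 + 1025·0.873 + 1400·0.854)/3750 = 0.74542

p̂_st ≈ 0.7454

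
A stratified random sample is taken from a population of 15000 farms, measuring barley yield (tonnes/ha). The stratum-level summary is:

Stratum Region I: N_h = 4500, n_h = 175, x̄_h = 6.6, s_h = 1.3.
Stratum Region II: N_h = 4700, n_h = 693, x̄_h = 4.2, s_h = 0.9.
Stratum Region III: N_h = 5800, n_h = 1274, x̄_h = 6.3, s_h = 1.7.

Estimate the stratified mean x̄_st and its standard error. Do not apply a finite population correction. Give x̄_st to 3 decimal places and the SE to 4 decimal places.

x̄_st ≈ 5.732, SE ≈ 0.0364

x̄_st = Σ W_h x̄_h = (4500·6.6 + 4700·4.2 + 5800·6.3)/15000 = 5.73200
V̂(x̄_st) = Σ W_h² s_h²/n_h, with W_h = N_h/N and N = 15000:
  stratum Region I: (4500/15000)²·1.3²/175 = 0.000869143
  stratum Region II: (4700/15000)²·0.9²/693 = 0.000114753
  stratum Region III: (5800/15000)²·1.7²/1274 = 0.000339158
V̂(x̄_st) = 0.00132305
SE(x̄_st) = √0.00132305 = 0.0363738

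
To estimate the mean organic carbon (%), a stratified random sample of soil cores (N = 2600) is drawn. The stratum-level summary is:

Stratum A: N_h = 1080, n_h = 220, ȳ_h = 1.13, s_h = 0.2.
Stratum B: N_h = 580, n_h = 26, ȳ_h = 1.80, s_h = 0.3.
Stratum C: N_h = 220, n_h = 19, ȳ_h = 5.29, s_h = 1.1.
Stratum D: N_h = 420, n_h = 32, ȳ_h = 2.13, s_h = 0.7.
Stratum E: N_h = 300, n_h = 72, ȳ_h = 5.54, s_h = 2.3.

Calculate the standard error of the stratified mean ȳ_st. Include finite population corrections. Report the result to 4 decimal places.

SE(ȳ_st) ≈ 0.0415

V̂(ȳ_st) = Σ W_h² (1 − n_h/N_h) s_h²/n_h, with W_h = N_h/N and N = 2600:
  stratum A: (1080/2600)²·(1 − 220/1080)·0.2²/220 = 2.49812e-05
  stratum B: (580/2600)²·(1 − 26/580)·0.3²/26 = 0.000164536
  stratum C: (220/2600)²·(1 − 19/220)·1.1²/19 = 0.000416585
  stratum D: (420/2600)²·(1 − 32/420)·0.7²/32 = 0.000369131
  stratum E: (300/2600)²·(1 − 72/300)·2.3²/72 = 0.000743417
V̂(ȳ_st) = 0.00171865
SE(ȳ_st) = √0.00171865 = 0.0414566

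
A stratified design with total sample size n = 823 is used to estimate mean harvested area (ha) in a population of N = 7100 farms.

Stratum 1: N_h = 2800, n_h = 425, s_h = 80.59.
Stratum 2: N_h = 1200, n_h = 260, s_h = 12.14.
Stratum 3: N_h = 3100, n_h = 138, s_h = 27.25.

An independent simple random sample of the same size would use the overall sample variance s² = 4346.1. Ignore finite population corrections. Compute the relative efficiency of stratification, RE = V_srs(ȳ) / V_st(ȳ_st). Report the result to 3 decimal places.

RE ≈ 1.545

V̂(ȳ_st) = Σ W_h² s_h²/n_h, with W_h = N_h/N and N = 7100:
  stratum 1: (2800/7100)²·80.59²/425 = 2.37669
  stratum 2: (1200/7100)²·12.14²/260 = 0.0161923
  stratum 3: (3100/7100)²·27.25²/138 = 1.0258
V_st = 3.41868
V_srs = s²/n = 4346.1/823 = 5.2808
Relative efficiency = V_srs / V_st = 5.2808/3.41868 = 1.5447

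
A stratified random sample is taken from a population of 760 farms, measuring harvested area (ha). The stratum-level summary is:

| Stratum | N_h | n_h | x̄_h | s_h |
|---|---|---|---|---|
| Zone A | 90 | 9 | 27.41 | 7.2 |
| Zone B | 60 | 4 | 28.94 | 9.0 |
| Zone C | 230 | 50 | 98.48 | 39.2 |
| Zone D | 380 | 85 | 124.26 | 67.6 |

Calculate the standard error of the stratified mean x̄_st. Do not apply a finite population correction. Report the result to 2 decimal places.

V̂(x̄_st) = Σ W_h² s_h²/n_h, with W_h = N_h/N and N = 760:
  stratum Zone A: (90/760)²·7.2²/9 = 0.0807756
  stratum Zone B: (60/760)²·9.0²/4 = 0.126212
  stratum Zone C: (230/760)²·39.2²/50 = 2.81469
  stratum Zone D: (380/760)²·67.6²/85 = 13.4405
V̂(x̄_st) = 16.4621
SE(x̄_st) = √16.4621 = 4.05736

SE(x̄_st) ≈ 4.06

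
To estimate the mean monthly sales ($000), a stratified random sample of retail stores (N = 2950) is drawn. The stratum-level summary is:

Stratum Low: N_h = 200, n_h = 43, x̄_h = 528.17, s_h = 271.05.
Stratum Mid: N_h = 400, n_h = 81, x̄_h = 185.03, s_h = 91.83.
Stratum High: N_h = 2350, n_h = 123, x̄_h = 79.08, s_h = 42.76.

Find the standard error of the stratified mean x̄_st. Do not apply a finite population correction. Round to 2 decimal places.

SE(x̄_st) ≈ 4.38

V̂(x̄_st) = Σ W_h² s_h²/n_h, with W_h = N_h/N and N = 2950:
  stratum Low: (200/2950)²·271.05²/43 = 7.85319
  stratum Mid: (400/2950)²·91.83²/81 = 1.91408
  stratum High: (2350/2950)²·42.76²/123 = 9.43326
V̂(x̄_st) = 19.2005
SE(x̄_st) = √19.2005 = 4.38184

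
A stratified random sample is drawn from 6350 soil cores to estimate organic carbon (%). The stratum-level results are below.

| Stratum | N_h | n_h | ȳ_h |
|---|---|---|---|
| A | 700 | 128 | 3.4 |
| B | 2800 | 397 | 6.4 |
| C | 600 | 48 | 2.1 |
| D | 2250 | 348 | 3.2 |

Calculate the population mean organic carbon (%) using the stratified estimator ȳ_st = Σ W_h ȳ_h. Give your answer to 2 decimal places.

N = Σ N_h = 6350. Stratum weights W_h = N_h/N.
ȳ_st = (700·3.4 + 2800·6.4 + 600·2.1 + 2250·3.2) / 6350 = 4.5291

ȳ_st ≈ 4.53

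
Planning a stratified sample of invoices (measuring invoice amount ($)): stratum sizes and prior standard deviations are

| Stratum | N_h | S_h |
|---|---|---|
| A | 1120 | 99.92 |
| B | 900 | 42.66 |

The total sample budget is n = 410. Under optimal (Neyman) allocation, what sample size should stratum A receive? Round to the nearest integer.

305

Neyman allocation: n_h = n · N_h S_h / Σ N_i S_i, with n = 410.
  stratum A: N_h·S_h = 1120·99.92 = 111910.40
  stratum B: N_h·S_h = 900·42.66 = 38394.00
Σ N_h S_h = 150304.40
n for stratum A = 410·111910.40/150304.40 = 305.269 → 305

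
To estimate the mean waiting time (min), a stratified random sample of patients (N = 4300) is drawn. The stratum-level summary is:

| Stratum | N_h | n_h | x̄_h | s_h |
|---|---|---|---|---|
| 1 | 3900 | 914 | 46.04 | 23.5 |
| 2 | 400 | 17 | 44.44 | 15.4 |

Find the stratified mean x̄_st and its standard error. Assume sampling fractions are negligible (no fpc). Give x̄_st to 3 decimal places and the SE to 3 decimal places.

x̄_st = Σ W_h x̄_h = (3900·46.04 + 400·44.44)/4300 = 45.89116
V̂(x̄_st) = Σ W_h² s_h²/n_h, with W_h = N_h/N and N = 4300:
  stratum 1: (3900/4300)²·23.5²/914 = 0.497029
  stratum 2: (400/4300)²·15.4²/17 = 0.120719
V̂(x̄_st) = 0.617748
SE(x̄_st) = √0.617748 = 0.78597

x̄_st ≈ 45.891, SE ≈ 0.786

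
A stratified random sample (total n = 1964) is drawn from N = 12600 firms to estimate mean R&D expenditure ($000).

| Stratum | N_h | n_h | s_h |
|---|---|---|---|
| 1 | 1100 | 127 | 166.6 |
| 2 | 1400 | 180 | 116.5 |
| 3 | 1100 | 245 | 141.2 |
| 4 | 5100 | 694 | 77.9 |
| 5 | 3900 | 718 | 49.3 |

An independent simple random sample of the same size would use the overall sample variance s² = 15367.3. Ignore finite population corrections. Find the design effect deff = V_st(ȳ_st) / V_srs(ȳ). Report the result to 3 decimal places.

deff ≈ 0.636

V̂(ȳ_st) = Σ W_h² s_h²/n_h, with W_h = N_h/N and N = 12600:
  stratum 1: (1100/12600)²·166.6²/127 = 1.66568
  stratum 2: (1400/12600)²·116.5²/180 = 0.930881
  stratum 3: (1100/12600)²·141.2²/245 = 0.620223
  stratum 4: (5100/12600)²·77.9²/694 = 1.43257
  stratum 5: (3900/12600)²·49.3²/718 = 0.324308
V_st = 4.97365
V_srs = s²/n = 15367.3/1964 = 7.82449
deff = V_st / V_srs = 4.97365/7.82449 = 0.6357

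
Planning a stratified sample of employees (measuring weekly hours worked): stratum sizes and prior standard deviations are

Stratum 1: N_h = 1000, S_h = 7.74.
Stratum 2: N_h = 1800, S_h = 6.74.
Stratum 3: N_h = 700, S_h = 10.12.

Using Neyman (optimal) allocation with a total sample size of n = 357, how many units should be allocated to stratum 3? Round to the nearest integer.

94

Neyman allocation: n_h = n · N_h S_h / Σ N_i S_i, with n = 357.
  stratum 1: N_h·S_h = 1000·7.74 = 7740.00
  stratum 2: N_h·S_h = 1800·6.74 = 12132.00
  stratum 3: N_h·S_h = 700·10.12 = 7084.00
Σ N_h S_h = 26956.00
n for stratum 3 = 357·7084.00/26956.00 = 93.819 → 94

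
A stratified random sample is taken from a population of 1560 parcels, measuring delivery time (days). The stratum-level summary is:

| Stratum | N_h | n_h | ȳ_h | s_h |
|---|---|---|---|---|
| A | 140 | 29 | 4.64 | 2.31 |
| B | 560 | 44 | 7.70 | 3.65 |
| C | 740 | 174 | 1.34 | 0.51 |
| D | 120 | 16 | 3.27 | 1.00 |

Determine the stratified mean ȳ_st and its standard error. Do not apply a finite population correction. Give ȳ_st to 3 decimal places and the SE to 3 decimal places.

ȳ_st ≈ 4.068, SE ≈ 0.203

ȳ_st = Σ W_h ȳ_h = (140·4.64 + 560·7.70 + 740·1.34 + 120·3.27)/1560 = 4.06769
V̂(ȳ_st) = Σ W_h² s_h²/n_h, with W_h = N_h/N and N = 1560:
  stratum A: (140/1560)²·2.31²/29 = 0.00148195
  stratum B: (560/1560)²·3.65²/44 = 0.0390175
  stratum C: (740/1560)²·0.51²/174 = 0.000336361
  stratum D: (120/1560)²·1.00²/16 = 0.000369822
V̂(ȳ_st) = 0.0412057
SE(ȳ_st) = √0.0412057 = 0.202992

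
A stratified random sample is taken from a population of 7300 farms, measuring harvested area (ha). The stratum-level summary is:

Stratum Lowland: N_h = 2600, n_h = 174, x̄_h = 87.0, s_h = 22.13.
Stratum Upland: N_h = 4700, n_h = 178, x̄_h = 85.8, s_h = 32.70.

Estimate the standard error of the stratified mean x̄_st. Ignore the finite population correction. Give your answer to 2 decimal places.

V̂(x̄_st) = Σ W_h² s_h²/n_h, with W_h = N_h/N and N = 7300:
  stratum Lowland: (2600/7300)²·22.13²/174 = 0.357038
  stratum Upland: (4700/7300)²·32.70²/178 = 2.49015
V̂(x̄_st) = 2.84719
SE(x̄_st) = √2.84719 = 1.68736

SE(x̄_st) ≈ 1.69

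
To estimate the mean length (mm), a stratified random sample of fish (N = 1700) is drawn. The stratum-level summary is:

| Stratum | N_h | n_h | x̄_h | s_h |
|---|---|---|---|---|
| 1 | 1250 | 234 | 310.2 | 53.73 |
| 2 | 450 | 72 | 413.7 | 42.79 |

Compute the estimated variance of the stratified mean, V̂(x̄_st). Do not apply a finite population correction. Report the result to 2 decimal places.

V̂(x̄_st) ≈ 8.45

V̂(x̄_st) = Σ W_h² s_h²/n_h, with W_h = N_h/N and N = 1700:
  stratum 1: (1250/1700)²·53.73²/234 = 6.67022
  stratum 2: (450/1700)²·42.79²/72 = 1.78188
V̂(x̄_st) = 8.4521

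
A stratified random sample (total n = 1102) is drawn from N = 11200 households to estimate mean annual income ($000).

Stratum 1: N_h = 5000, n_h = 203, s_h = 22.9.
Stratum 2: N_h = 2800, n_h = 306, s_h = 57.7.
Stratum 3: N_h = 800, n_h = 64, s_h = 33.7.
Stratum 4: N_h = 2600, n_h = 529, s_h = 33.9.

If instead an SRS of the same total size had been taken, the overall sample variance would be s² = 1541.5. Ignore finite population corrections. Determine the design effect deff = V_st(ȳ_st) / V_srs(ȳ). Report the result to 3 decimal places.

V̂(ȳ_st) = Σ W_h² s_h²/n_h, with W_h = N_h/N and N = 11200:
  stratum 1: (5000/11200)²·22.9²/203 = 0.514848
  stratum 2: (2800/11200)²·57.7²/306 = 0.680002
  stratum 3: (800/11200)²·33.7²/64 = 0.0905365
  stratum 4: (2600/11200)²·33.9²/529 = 0.117072
V_st = 1.40246
V_srs = s²/n = 1541.5/1102 = 1.39882
deff = V_st / V_srs = 1.40246/1.39882 = 1.0026

deff ≈ 1.003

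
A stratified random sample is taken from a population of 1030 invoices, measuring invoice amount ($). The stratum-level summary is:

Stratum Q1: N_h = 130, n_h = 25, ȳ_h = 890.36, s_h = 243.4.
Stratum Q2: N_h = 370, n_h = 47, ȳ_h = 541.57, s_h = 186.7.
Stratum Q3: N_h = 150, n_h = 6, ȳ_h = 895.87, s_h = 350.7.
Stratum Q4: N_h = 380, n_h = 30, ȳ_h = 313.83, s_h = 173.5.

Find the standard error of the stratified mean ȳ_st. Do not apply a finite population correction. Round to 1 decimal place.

V̂(ȳ_st) = Σ W_h² s_h²/n_h, with W_h = N_h/N and N = 1030:
  stratum Q1: (130/1030)²·243.4²/25 = 37.7497
  stratum Q2: (370/1030)²·186.7²/47 = 95.7017
  stratum Q3: (150/1030)²·350.7²/6 = 434.739
  stratum Q4: (380/1030)²·173.5²/30 = 136.575
V̂(ȳ_st) = 704.765
SE(ȳ_st) = √704.765 = 26.5474

SE(ȳ_st) ≈ 26.5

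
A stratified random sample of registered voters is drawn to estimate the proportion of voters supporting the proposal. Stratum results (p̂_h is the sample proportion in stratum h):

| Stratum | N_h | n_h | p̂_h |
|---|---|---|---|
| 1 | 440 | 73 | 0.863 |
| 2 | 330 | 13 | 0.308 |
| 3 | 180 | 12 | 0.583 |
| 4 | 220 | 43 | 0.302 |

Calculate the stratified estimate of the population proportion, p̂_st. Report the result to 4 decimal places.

p̂_st ≈ 0.5579

N = 1170; stratum weights W_h = N_h/N.
p̂_st = Σ W_h p̂_h = (440·0.863 + 330·0.308 + 180·0.583 + 220·0.302)/1170 = 0.55790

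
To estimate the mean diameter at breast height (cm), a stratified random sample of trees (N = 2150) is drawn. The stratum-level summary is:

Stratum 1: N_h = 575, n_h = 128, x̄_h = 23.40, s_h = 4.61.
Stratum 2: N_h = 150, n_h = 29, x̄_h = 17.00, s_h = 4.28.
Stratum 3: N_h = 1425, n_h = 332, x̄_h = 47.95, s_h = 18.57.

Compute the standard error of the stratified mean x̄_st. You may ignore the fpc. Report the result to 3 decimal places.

V̂(x̄_st) = Σ W_h² s_h²/n_h, with W_h = N_h/N and N = 2150:
  stratum 1: (575/2150)²·4.61²/128 = 0.0118755
  stratum 2: (150/2150)²·4.28²/29 = 0.00307465
  stratum 3: (1425/2150)²·18.57²/332 = 0.456287
V̂(x̄_st) = 0.471238
SE(x̄_st) = √0.471238 = 0.686467

SE(x̄_st) ≈ 0.686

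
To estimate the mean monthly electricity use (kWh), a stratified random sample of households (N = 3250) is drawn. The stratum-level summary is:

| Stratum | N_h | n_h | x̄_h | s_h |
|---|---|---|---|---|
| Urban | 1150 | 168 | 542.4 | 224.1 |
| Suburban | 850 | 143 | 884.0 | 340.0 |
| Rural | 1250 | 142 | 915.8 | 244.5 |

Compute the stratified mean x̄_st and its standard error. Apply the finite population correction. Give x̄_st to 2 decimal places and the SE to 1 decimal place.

x̄_st ≈ 775.36, SE ≈ 11.5

x̄_st = Σ W_h x̄_h = (1150·542.4 + 850·884.0 + 1250·915.8)/3250 = 775.35692
V̂(x̄_st) = Σ W_h² (1 − n_h/N_h) s_h²/n_h, with W_h = N_h/N and N = 3250:
  stratum Urban: (1150/3250)²·(1 − 168/1150)·224.1²/168 = 31.9608
  stratum Suburban: (850/3250)²·(1 − 143/850)·340.0²/143 = 45.9932
  stratum Rural: (1250/3250)²·(1 − 142/1250)·244.5²/142 = 55.2017
V̂(x̄_st) = 133.156
SE(x̄_st) = √133.156 = 11.5393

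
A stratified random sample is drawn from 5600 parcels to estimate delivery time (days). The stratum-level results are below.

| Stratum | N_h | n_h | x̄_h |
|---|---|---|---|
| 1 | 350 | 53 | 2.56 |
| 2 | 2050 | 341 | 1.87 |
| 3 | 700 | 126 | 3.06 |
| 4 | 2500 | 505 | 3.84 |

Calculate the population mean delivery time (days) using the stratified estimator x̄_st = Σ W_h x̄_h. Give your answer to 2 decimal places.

N = Σ N_h = 5600. Stratum weights W_h = N_h/N.
x̄_st = (350·2.56 + 2050·1.87 + 700·3.06 + 2500·3.84) / 5600 = 2.9413

x̄_st ≈ 2.94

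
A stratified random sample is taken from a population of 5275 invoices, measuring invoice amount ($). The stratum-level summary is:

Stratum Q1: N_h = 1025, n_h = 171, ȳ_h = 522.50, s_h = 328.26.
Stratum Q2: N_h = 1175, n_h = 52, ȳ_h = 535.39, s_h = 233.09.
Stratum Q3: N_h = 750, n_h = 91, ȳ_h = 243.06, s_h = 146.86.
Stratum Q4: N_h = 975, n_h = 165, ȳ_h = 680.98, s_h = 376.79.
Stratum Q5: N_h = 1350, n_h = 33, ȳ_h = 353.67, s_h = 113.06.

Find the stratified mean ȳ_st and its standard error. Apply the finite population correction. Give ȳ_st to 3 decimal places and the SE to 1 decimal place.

ȳ_st = Σ W_h ȳ_h = (1025·522.50 + 1175·535.39 + 750·243.06 + 975·680.98 + 1350·353.67)/5275 = 471.72526
V̂(ȳ_st) = Σ W_h² (1 − n_h/N_h) s_h²/n_h, with W_h = N_h/N and N = 5275:
  stratum Q1: (1025/5275)²·(1 − 171/1025)·328.26²/171 = 19.8233
  stratum Q2: (1175/5275)²·(1 − 52/1175)·233.09²/52 = 49.5469
  stratum Q3: (750/5275)²·(1 − 91/750)·146.86²/91 = 4.20986
  stratum Q4: (975/5275)²·(1 − 165/975)·376.79²/165 = 24.4208
  stratum Q5: (1350/5275)²·(1 − 33/1350)·113.06²/33 = 24.7502
V̂(ȳ_st) = 122.751
SE(ȳ_st) = √122.751 = 11.0793

ȳ_st ≈ 471.725, SE ≈ 11.1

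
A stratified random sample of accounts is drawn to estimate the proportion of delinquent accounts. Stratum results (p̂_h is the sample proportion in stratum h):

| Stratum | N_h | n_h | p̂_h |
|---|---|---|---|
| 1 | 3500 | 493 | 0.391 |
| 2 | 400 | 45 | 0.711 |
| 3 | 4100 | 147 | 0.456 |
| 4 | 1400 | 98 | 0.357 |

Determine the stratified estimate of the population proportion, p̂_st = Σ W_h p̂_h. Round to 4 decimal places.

N = 9400; stratum weights W_h = N_h/N.
p̂_st = Σ W_h p̂_h = (3500·0.391 + 400·0.711 + 4100·0.456 + 1400·0.357)/9400 = 0.42790

p̂_st ≈ 0.4279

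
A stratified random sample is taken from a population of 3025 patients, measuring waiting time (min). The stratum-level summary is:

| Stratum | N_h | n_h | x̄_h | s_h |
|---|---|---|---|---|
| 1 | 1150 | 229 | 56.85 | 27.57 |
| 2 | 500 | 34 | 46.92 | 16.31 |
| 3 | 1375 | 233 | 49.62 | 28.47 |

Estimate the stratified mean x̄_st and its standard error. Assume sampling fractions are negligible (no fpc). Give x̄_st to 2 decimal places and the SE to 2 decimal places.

x̄_st = Σ W_h x̄_h = (1150·56.85 + 500·46.92 + 1375·49.62)/3025 = 51.92231
V̂(x̄_st) = Σ W_h² s_h²/n_h, with W_h = N_h/N and N = 3025:
  stratum 1: (1150/3025)²·27.57²/229 = 0.479715
  stratum 2: (500/3025)²·16.31²/34 = 0.213756
  stratum 3: (1375/3025)²·28.47²/233 = 0.718743
V̂(x̄_st) = 1.41221
SE(x̄_st) = √1.41221 = 1.18837

x̄_st ≈ 51.92, SE ≈ 1.19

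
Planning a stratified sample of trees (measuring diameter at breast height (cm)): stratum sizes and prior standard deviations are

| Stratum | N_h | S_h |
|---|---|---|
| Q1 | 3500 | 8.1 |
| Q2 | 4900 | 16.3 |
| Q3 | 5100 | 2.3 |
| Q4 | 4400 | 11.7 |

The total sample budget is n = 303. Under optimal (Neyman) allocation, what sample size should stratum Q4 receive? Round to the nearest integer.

91

Neyman allocation: n_h = n · N_h S_h / Σ N_i S_i, with n = 303.
  stratum Q1: N_h·S_h = 3500·8.1 = 28350.00
  stratum Q2: N_h·S_h = 4900·16.3 = 79870.00
  stratum Q3: N_h·S_h = 5100·2.3 = 11730.00
  stratum Q4: N_h·S_h = 4400·11.7 = 51480.00
Σ N_h S_h = 171430.00
n for stratum Q4 = 303·51480.00/171430.00 = 90.990 → 91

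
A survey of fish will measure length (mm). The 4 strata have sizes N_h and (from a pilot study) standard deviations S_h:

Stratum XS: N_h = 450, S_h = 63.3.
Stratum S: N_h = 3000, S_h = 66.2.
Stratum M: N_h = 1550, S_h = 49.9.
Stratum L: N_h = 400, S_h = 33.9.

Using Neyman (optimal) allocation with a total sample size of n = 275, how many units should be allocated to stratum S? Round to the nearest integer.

Neyman allocation: n_h = n · N_h S_h / Σ N_i S_i, with n = 275.
  stratum XS: N_h·S_h = 450·63.3 = 28485.00
  stratum S: N_h·S_h = 3000·66.2 = 198600.00
  stratum M: N_h·S_h = 1550·49.9 = 77345.00
  stratum L: N_h·S_h = 400·33.9 = 13560.00
Σ N_h S_h = 317990.00
n for stratum S = 275·198600.00/317990.00 = 171.751 → 172

172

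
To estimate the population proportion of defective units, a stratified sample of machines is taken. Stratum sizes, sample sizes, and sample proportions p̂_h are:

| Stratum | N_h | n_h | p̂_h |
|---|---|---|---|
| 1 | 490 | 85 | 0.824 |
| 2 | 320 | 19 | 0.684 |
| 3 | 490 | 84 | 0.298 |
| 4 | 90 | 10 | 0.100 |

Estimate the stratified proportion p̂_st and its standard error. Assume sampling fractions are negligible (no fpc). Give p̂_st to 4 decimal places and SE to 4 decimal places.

N = 1390; stratum weights W_h = N_h/N.
p̂_st = Σ W_h p̂_h = (490·0.824 + 320·0.684 + 490·0.298 + 90·0.100)/1390 = 0.55947
V̂(p̂_st) = Σ W_h² p̂_h(1−p̂_h)/(n_h−1):
  stratum 1: (490/1390)²·0.824·0.176/84 = 0.000214547
  stratum 2: (320/1390)²·0.684·0.316/18 = 0.000636416
  stratum 3: (490/1390)²·0.298·0.702/83 = 0.000313212
  stratum 4: (90/1390)²·0.100·0.900/9 = 4.19233e-05
V̂(p̂_st) = 0.0012061; SE = √V̂ = 0.0347289

p̂_st ≈ 0.5595, SE ≈ 0.0347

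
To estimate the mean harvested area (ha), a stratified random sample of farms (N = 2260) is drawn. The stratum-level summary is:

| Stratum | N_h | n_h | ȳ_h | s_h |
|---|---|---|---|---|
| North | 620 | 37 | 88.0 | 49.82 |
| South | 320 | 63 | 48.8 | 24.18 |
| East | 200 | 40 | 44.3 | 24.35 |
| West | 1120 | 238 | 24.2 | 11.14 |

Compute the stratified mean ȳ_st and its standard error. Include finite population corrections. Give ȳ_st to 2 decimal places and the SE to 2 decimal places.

ȳ_st ≈ 46.96, SE ≈ 2.26

ȳ_st = Σ W_h ȳ_h = (620·88.0 + 320·48.8 + 200·44.3 + 1120·24.2)/2260 = 46.96460
V̂(ȳ_st) = Σ W_h² (1 − n_h/N_h) s_h²/n_h, with W_h = N_h/N and N = 2260:
  stratum North: (620/2260)²·(1 − 37/620)·49.82²/37 = 4.74733
  stratum South: (320/2260)²·(1 − 63/320)·24.18²/63 = 0.14943
  stratum East: (200/2260)²·(1 − 40/200)·24.35²/40 = 0.0928691
  stratum West: (1120/2260)²·(1 − 238/1120)·11.14²/238 = 0.100847
V̂(ȳ_st) = 5.09047
SE(ȳ_st) = √5.09047 = 2.25621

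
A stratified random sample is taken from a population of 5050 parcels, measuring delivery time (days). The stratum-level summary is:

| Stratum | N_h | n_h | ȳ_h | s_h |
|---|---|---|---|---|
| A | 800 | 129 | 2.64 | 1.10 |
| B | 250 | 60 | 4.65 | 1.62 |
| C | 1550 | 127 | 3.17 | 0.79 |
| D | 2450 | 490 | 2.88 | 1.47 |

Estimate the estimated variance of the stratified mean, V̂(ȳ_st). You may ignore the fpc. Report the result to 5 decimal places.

V̂(ȳ_st) = Σ W_h² s_h²/n_h, with W_h = N_h/N and N = 5050:
  stratum A: (800/5050)²·1.10²/129 = 0.000235393
  stratum B: (250/5050)²·1.62²/60 = 0.000107195
  stratum C: (1550/5050)²·0.79²/127 = 0.000462947
  stratum D: (2450/5050)²·1.47²/490 = 0.00103798
V̂(ȳ_st) = 0.00184351

V̂(ȳ_st) ≈ 0.00184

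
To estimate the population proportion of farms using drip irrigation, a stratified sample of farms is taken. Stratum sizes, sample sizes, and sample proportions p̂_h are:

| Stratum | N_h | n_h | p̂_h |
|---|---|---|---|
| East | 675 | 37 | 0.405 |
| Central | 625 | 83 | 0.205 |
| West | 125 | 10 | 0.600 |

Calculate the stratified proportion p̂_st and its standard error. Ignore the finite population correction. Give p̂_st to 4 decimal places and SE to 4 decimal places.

p̂_st ≈ 0.3344, SE ≈ 0.0457

N = 1425; stratum weights W_h = N_h/N.
p̂_st = Σ W_h p̂_h = (675·0.405 + 625·0.205 + 125·0.600)/1425 = 0.33439
V̂(p̂_st) = Σ W_h² p̂_h(1−p̂_h)/(n_h−1):
  stratum East: (675/1425)²·0.405·0.595/36 = 0.00150192
  stratum Central: (625/1425)²·0.205·0.795/82 = 0.000382329
  stratum West: (125/1425)²·0.600·0.400/9 = 0.000205191
V̂(p̂_st) = 0.00208944; SE = √V̂ = 0.0457104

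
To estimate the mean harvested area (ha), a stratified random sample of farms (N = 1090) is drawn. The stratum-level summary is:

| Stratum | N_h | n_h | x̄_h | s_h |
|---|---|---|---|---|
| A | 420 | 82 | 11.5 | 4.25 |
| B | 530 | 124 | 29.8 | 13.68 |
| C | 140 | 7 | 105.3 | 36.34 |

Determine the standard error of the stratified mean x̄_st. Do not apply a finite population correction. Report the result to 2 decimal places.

V̂(x̄_st) = Σ W_h² s_h²/n_h, with W_h = N_h/N and N = 1090:
  stratum A: (420/1090)²·4.25²/82 = 0.0327047
  stratum B: (530/1090)²·13.68²/124 = 0.35682
  stratum C: (140/1090)²·36.34²/7 = 3.11225
V̂(x̄_st) = 3.50178
SE(x̄_st) = √3.50178 = 1.8713

SE(x̄_st) ≈ 1.87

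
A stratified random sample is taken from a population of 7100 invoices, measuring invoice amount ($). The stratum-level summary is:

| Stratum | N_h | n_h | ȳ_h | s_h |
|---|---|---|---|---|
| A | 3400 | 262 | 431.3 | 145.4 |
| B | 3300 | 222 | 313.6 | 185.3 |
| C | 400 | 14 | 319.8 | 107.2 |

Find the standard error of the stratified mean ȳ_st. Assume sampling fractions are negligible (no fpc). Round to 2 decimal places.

SE(ȳ_st) ≈ 7.38

V̂(ȳ_st) = Σ W_h² s_h²/n_h, with W_h = N_h/N and N = 7100:
  stratum A: (3400/7100)²·145.4²/262 = 18.5041
  stratum B: (3300/7100)²·185.3²/222 = 33.4125
  stratum C: (400/7100)²·107.2²/14 = 2.60534
V̂(ȳ_st) = 54.522
SE(ȳ_st) = √54.522 = 7.3839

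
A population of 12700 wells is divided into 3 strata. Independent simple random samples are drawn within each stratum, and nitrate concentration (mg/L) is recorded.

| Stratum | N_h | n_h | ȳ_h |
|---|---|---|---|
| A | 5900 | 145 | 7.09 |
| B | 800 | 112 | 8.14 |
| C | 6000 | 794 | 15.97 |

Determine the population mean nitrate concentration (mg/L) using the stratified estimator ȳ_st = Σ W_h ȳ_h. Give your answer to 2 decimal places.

ȳ_st ≈ 11.35

N = Σ N_h = 12700. Stratum weights W_h = N_h/N.
ȳ_st = (5900·7.09 + 800·8.14 + 6000·15.97) / 12700 = 11.3514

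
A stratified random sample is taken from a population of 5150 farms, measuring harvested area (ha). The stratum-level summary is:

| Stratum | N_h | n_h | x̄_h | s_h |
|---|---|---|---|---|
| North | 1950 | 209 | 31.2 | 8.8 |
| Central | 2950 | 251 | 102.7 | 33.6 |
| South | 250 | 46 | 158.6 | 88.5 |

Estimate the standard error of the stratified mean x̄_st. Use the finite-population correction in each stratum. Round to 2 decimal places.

SE(x̄_st) ≈ 1.31

V̂(x̄_st) = Σ W_h² (1 − n_h/N_h) s_h²/n_h, with W_h = N_h/N and N = 5150:
  stratum North: (1950/5150)²·(1 − 209/1950)·8.8²/209 = 0.0474283
  stratum Central: (2950/5150)²·(1 − 251/2950)·33.6²/251 = 1.35025
  stratum South: (250/5150)²·(1 − 46/250)·88.5²/46 = 0.327404
V̂(x̄_st) = 1.72509
SE(x̄_st) = √1.72509 = 1.31343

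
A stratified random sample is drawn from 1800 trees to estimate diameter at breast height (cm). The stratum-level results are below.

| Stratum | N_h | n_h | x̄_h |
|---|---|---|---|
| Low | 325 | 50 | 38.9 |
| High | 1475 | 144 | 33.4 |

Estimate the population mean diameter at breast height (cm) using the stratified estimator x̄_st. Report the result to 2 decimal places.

x̄_st ≈ 34.39

N = Σ N_h = 1800. Stratum weights W_h = N_h/N.
x̄_st = (325·38.9 + 1475·33.4) / 1800 = 34.3931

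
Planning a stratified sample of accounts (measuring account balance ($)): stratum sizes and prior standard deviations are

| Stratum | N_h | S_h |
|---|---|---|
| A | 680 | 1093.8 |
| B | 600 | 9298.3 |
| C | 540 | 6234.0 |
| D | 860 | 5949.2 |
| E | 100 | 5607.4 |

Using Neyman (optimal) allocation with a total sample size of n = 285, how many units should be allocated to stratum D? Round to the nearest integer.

Neyman allocation: n_h = n · N_h S_h / Σ N_i S_i, with n = 285.
  stratum A: N_h·S_h = 680·1093.8 = 743784.00
  stratum B: N_h·S_h = 600·9298.3 = 5578980.00
  stratum C: N_h·S_h = 540·6234.0 = 3366360.00
  stratum D: N_h·S_h = 860·5949.2 = 5116312.00
  stratum E: N_h·S_h = 100·5607.4 = 560740.00
Σ N_h S_h = 15366176.00
n for stratum D = 285·5116312.00/15366176.00 = 94.893 → 95

95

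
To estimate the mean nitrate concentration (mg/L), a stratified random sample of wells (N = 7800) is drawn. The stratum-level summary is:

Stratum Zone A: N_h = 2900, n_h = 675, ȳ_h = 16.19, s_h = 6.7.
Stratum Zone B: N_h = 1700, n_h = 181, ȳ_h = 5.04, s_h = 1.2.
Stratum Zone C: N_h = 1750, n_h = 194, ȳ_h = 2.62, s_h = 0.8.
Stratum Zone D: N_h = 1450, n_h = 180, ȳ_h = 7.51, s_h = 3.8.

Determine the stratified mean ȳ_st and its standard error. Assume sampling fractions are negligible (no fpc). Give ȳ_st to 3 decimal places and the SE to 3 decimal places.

ȳ_st ≈ 9.102, SE ≈ 0.112

ȳ_st = Σ W_h ȳ_h = (2900·16.19 + 1700·5.04 + 1750·2.62 + 1450·7.51)/7800 = 9.10173
V̂(ȳ_st) = Σ W_h² s_h²/n_h, with W_h = N_h/N and N = 7800:
  stratum Zone A: (2900/7800)²·6.7²/675 = 0.0091929
  stratum Zone B: (1700/7800)²·1.2²/181 = 0.000377914
  stratum Zone C: (1750/7800)²·0.8²/194 = 0.00016606
  stratum Zone D: (1450/7800)²·3.8²/180 = 0.00277231
V̂(ȳ_st) = 0.0125092
SE(ȳ_st) = √0.0125092 = 0.111844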